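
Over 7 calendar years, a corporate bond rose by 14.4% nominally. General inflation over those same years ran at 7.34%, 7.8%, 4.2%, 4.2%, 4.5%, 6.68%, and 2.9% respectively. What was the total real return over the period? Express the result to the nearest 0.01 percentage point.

-20.62%

Cumulative inflation factor: 1.0734 × 1.078 × 1.042 × 1.042 × 1.045 × 1.0668 × 1.029 ≈ 1.44122.
Nominal growth factor: 1.14400. Real growth factor = 1.14400 / 1.44122 ≈ 0.79377.
Total real return ≈ -20.6228%.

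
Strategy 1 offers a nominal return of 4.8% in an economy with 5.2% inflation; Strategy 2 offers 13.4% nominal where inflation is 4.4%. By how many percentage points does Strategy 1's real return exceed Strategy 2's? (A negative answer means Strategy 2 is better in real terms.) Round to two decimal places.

-9.00

Strategy 1 real return: 1.048/1.052 − 1 = -0.380%.
Strategy 2 real return: 1.134/1.044 − 1 = 8.621%.
Difference: -0.380 − 8.621 = -9.001 pp.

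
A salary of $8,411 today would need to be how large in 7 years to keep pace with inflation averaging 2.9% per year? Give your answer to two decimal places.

Cumulative price-level factor: (1+2.9%)^7 ≈ 1.2215398048.
Multiplying $8,411 by the price-level factor gives the future nominal sum.

$10,274.37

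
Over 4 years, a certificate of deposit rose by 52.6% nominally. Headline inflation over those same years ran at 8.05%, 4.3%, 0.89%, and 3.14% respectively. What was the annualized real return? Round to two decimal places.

Cumulative inflation factor: 1.0805 × 1.043 × 1.0089 × 1.0314 ≈ 1.17269.
Nominal growth factor: 1.52600. Real growth factor = 1.52600 / 1.17269 ≈ 1.30128.
Annualized: 1.30128^(1/4) − 1 ≈ 0.06805.

6.81%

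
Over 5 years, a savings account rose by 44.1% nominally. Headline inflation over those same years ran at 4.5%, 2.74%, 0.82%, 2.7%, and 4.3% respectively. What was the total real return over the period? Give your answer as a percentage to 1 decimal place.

24.3%

Cumulative inflation factor: 1.045 × 1.0274 × 1.0082 × 1.027 × 1.043 ≈ 1.15946.
Nominal growth factor: 1.44100. Real growth factor = 1.44100 / 1.15946 ≈ 1.24282.
Total real return ≈ 24.2816%.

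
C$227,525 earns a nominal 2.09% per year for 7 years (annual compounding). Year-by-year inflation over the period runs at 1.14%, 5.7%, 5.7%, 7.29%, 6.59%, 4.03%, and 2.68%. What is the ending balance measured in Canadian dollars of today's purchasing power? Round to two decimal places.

Nominal value at maturity: C$227,525 × (1 + 2.09%)^7 ≈ C$262,973.24.
Price-level factor over 7 years: 1.0114 × 1.057 × 1.057 × 1.0729 × 1.0659 × 1.0403 × 1.0268 ≈ 1.3803623014.
Dividing the nominal maturity value by the price-level factor gives the value in today's money.

C$190,510.30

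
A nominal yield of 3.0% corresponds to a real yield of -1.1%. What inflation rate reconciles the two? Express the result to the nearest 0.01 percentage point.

From (1+r_nom) = (1+r_real)(1+π), we get 1+π = (1 + 3.0%)/(1 − 1.1%) = 1.030/0.989 ≈ 1.04146.
So π ≈ 4.1456%.

4.15%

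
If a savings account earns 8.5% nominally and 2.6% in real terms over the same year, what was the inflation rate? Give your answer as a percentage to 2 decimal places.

From (1+r_nom) = (1+r_real)(1+π), we get 1+π = (1 + 8.5%)/(1 + 2.6%) = 1.085/1.026 ≈ 1.05750.
So π ≈ 5.7505%.

5.75%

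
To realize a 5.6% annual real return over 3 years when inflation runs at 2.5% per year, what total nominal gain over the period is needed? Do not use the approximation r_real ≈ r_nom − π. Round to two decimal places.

26.81%

Required annual nominal rate: (1+5.6%)(1+2.5%) − 1 = 8.24%.
Cumulative over 3 years: (1 + 0.0824)^3 − 1 ≈ 0.26813.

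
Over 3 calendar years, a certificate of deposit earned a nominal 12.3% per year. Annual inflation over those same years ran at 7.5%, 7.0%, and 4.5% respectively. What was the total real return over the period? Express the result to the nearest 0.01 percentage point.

Cumulative inflation factor: 1.075 × 1.070 × 1.045 ≈ 1.20201.
Nominal growth factor: 1.41625. Real growth factor = 1.41625 / 1.20201 ≈ 1.17823.
Total real return ≈ 17.8232%.

17.82%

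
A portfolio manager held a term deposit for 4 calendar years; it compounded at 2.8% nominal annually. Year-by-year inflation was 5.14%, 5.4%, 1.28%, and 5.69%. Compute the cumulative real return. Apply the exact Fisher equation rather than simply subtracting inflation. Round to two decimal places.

Cumulative inflation factor: 1.0514 × 1.054 × 1.0128 × 1.0569 ≈ 1.18622.
Nominal growth factor: 1.11679. Real growth factor = 1.11679 / 1.18622 ≈ 0.94147.
Total real return ≈ -5.8530%.

-5.85%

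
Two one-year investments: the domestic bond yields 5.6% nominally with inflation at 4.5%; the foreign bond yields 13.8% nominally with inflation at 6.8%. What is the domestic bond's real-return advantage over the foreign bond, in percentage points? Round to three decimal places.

-5.502

The domestic bond real return: 1.056/1.045 − 1 = 1.0526%.
The foreign bond real return: 1.138/1.068 − 1 = 6.5543%.
Difference: 1.0526 − 6.5543 = -5.5017 pp.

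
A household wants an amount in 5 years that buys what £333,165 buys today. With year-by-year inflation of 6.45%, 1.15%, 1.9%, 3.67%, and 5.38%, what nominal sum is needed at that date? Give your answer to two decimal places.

£399,352.49

Cumulative price-level factor: 1.0645 × 1.0115 × 1.019 × 1.0367 × 1.0538 ≈ 1.1986628063.
The nominal amount required is £333,165 scaled up by that factor.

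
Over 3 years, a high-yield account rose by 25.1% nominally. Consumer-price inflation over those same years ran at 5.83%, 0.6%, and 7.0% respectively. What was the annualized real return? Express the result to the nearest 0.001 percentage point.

3.171%

Cumulative inflation factor: 1.0583 × 1.006 × 1.070 ≈ 1.13918.
Nominal growth factor: 1.25100. Real growth factor = 1.25100 / 1.13918 ≈ 1.09816.
Annualized: 1.09816^(1/3) − 1 ≈ 0.03171.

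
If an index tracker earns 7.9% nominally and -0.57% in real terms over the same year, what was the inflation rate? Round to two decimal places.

8.52%

From (1+r_nom) = (1+r_real)(1+π), we get 1+π = (1 + 7.9%)/(1 − 0.57%) = 1.079/0.9943 ≈ 1.08519.
So π ≈ 8.5186%.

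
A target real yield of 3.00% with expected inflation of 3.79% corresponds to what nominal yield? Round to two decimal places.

6.90%

By the Fisher equation, 1 + r_nom = (1 + 3.00%)(1 + 3.79%) = 1.0300 × 1.0379 = 1.069037.
So r_nom = 6.9037%.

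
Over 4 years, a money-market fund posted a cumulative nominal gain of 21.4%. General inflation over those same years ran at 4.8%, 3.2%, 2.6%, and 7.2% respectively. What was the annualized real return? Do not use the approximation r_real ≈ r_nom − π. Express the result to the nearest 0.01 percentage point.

0.51%

Cumulative inflation factor: 1.048 × 1.032 × 1.026 × 1.072 ≈ 1.18955.
Nominal growth factor: 1.21400. Real growth factor = 1.21400 / 1.18955 ≈ 1.02055.
Annualized: 1.02055^(1/4) − 1 ≈ 0.00510.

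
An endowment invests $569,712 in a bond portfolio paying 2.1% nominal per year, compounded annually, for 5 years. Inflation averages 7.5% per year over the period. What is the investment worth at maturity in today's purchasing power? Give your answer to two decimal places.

$440,292.98

Nominal value at maturity: $569,712 × (1 + 2.1%)^5 ≈ $632,097.51.
Price-level factor over 5 years: (1 + 7.5%)^5 ≈ 1.4356293262.
Dividing the nominal maturity value by the price-level factor gives the value in today's money.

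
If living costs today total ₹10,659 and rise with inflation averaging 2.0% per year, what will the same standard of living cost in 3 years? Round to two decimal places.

Cumulative price-level factor: (1+2.0%)^3 = 1.061208.
The nominal amount required is ₹10,659 scaled up by that factor.

₹11,311.42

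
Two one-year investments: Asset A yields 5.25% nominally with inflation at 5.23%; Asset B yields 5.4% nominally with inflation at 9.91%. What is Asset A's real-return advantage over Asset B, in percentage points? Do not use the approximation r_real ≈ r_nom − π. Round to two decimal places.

4.12

Asset A real return: 1.0525/1.0523 − 1 = 0.019%.
Asset B real return: 1.054/1.0991 − 1 = -4.103%.
Difference: 0.019 − (-4.103) = 4.122 pp.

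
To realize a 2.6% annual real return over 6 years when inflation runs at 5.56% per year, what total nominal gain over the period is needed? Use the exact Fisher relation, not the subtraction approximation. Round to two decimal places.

Required annual nominal rate: (1+2.6%)(1+5.56%) − 1 = 8.30456%.
Cumulative over 6 years: (1 + 0.0830456)^6 − 1 ≈ 0.61391.

61.39%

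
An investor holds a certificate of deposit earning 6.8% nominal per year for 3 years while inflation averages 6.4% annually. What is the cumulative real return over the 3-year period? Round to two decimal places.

The annual real rate is (1+6.8%)/(1+6.4%) − 1 = 0.3759%.
Compounded over 3 years: (1 + 0.003759)^3 − 1 ≈ 0.01132.

1.13%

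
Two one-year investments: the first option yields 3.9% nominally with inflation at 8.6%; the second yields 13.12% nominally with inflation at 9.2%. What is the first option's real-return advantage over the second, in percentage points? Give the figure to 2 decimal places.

-7.92

The first option real return: 1.039/1.086 − 1 = -4.328%.
The second real return: 1.1312/1.092 − 1 = 3.590%.
Difference: -4.328 − 3.590 = -7.918 pp.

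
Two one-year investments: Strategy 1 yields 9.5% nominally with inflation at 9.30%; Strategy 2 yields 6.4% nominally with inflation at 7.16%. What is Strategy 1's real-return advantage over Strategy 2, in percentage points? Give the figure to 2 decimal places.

0.89

Strategy 1 real return: 1.095/1.0930 − 1 = 0.183%.
Strategy 2 real return: 1.064/1.0716 − 1 = -0.709%.
Difference: 0.183 − (-0.709) = 0.892 pp.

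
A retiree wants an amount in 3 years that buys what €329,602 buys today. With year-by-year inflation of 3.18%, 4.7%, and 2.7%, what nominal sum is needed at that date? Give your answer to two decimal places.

€365,681.08

Cumulative price-level factor: 1.0318 × 1.047 × 1.027 = 1.1094625542.
Multiplying €329,602 by the price-level factor gives the future nominal sum.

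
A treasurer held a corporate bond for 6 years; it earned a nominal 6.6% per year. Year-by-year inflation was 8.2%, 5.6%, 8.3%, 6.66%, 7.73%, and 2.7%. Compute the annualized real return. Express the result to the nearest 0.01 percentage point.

0.08%

Cumulative inflation factor: 1.082 × 1.056 × 1.083 × 1.0666 × 1.0773 × 1.027 ≈ 1.46025.
Nominal growth factor: 1.46738. Real growth factor = 1.46738 / 1.46025 ≈ 1.00488.
Annualized: 1.00488^(1/6) − 1 ≈ 0.00081.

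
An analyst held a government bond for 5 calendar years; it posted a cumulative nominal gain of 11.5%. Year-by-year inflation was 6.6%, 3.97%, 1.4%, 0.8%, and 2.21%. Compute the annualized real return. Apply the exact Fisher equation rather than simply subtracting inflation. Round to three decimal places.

Cumulative inflation factor: 1.066 × 1.0397 × 1.014 × 1.008 × 1.0221 ≈ 1.15786.
Nominal growth factor: 1.11500. Real growth factor = 1.11500 / 1.15786 ≈ 0.96298.
Annualized: 0.96298^(1/5) − 1 ≈ -0.00752.

-0.752%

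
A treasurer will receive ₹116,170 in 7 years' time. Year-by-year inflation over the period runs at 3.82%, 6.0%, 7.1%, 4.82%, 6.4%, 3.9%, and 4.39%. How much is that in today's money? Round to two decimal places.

Price-level factor over 7 years: 1.0382 × 1.060 × 1.071 × 1.0482 × 1.064 × 1.039 × 1.0439 ≈ 1.4257277054.
Purchasing power today: ₹116,170 divided by that factor.

₹81,481.20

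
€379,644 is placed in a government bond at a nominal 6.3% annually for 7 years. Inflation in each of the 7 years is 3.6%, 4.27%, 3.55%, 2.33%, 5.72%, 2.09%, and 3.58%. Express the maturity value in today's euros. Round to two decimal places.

€455,009.98

Nominal value at maturity: €379,644 × (1 + 6.3%)^7 ≈ €582,249.86.
Price-level factor over 7 years: 1.036 × 1.0427 × 1.0355 × 1.0233 × 1.0572 × 1.0209 × 1.0358 ≈ 1.2796419568.
Dividing the nominal maturity value by the price-level factor gives the value in today's money.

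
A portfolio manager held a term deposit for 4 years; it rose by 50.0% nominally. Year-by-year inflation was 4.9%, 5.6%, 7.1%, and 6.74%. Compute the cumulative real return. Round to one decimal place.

18.5%

Cumulative inflation factor: 1.049 × 1.056 × 1.071 × 1.0674 ≈ 1.26636.
Nominal growth factor: 1.50000. Real growth factor = 1.50000 / 1.26636 ≈ 1.18450.
Total real return ≈ 18.4500%.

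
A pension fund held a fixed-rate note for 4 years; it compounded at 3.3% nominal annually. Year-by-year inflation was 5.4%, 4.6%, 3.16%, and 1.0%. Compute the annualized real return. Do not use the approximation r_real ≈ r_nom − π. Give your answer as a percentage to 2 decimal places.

-0.22%

Cumulative inflation factor: 1.054 × 1.046 × 1.0316 × 1.010 ≈ 1.14870.
Nominal growth factor: 1.13868. Real growth factor = 1.13868 / 1.14870 ≈ 0.99128.
Annualized: 0.99128^(1/4) − 1 ≈ -0.00219.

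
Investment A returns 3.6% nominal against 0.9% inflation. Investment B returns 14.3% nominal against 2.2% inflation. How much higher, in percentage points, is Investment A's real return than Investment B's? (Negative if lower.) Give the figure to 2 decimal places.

-9.16

Investment A real return: 1.036/1.009 − 1 = 2.676%.
Investment B real return: 1.143/1.022 − 1 = 11.840%.
Difference: 2.676 − 11.840 = -9.164 pp.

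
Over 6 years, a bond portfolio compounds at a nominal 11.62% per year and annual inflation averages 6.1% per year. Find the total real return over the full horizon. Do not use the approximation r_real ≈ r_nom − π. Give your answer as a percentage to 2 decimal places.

35.57%

The annual real rate is (1+11.62%)/(1+6.1%) − 1 = 5.2026%.
Compounded over 6 years: (1 + 0.052026)^6 − 1 ≈ 0.35569.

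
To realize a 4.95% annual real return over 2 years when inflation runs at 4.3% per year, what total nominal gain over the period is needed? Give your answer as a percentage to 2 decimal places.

19.82%

Required annual nominal rate: (1+4.95%)(1+4.3%) − 1 = 9.46285%.
Cumulative over 2 years: (1 + 0.0946285)^2 − 1 ≈ 0.19821.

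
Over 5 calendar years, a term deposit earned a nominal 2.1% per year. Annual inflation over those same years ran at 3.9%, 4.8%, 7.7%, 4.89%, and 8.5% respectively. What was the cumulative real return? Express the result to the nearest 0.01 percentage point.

-16.87%

Cumulative inflation factor: 1.039 × 1.048 × 1.077 × 1.0489 × 1.085 ≈ 1.33462.
Nominal growth factor: 1.10950. Real growth factor = 1.10950 / 1.33462 ≈ 0.83133.
Total real return ≈ -16.8672%.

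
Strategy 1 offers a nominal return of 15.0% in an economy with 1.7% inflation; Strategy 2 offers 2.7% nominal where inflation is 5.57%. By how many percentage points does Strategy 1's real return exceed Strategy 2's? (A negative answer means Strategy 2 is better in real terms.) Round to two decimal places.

15.80

Strategy 1 real return: 1.150/1.017 − 1 = 13.078%.
Strategy 2 real return: 1.027/1.0557 − 1 = -2.719%.
Difference: 13.078 − (-2.719) = 15.797 pp.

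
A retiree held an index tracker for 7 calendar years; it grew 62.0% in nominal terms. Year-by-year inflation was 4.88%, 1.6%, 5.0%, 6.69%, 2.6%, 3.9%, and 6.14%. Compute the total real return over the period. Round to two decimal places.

Cumulative inflation factor: 1.0488 × 1.016 × 1.050 × 1.0669 × 1.026 × 1.039 × 1.0614 ≈ 1.35065.
Nominal growth factor: 1.62000. Real growth factor = 1.62000 / 1.35065 ≈ 1.19943.
Total real return ≈ 19.9426%.

19.94%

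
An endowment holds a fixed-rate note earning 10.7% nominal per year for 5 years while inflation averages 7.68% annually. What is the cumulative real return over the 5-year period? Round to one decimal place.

The annual real rate is (1+10.7%)/(1+7.68%) − 1 = 2.8046%.
Compounded over 5 years: (1 + 0.028046)^5 − 1 ≈ 0.14832.

14.8%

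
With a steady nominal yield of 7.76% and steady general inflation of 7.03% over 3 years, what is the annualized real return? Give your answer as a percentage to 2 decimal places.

0.68%

With constant rates the annual real return is the same each year: (1+7.76%)/(1+7.03%) − 1 = 0.00682.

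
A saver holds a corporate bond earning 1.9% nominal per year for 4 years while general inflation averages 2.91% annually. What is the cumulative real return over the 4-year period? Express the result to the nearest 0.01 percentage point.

-3.87%

The annual real rate is (1+1.9%)/(1+2.91%) − 1 = -0.9814%.
Compounded over 4 years: (1 + -0.009814)^4 − 1 ≈ -0.03868.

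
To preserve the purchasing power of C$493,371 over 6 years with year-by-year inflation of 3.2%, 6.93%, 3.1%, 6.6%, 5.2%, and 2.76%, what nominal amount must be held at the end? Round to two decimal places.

C$646,857.46

Cumulative price-level factor: 1.032 × 1.0693 × 1.031 × 1.066 × 1.052 × 1.0276 ≈ 1.3110974403.
Multiplying C$493,371 by the price-level factor gives the future nominal sum.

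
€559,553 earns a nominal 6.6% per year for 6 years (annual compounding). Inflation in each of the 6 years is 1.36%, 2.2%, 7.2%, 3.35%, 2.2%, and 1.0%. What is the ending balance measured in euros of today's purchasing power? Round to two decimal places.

€693,089.67

Nominal value at maturity: €559,553 × (1 + 6.6%)^6 ≈ €821,078.08.
Price-level factor over 6 years: 1.0136 × 1.022 × 1.072 × 1.0335 × 1.022 × 1.010 ≈ 1.1846635701.
Dividing the nominal maturity value by the price-level factor gives the value in today's money.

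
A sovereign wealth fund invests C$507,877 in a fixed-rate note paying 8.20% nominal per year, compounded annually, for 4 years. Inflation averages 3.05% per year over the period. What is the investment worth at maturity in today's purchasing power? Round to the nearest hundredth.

Nominal value at maturity: C$507,877 × (1 + 8.20%)^4 ≈ C$696,093.52.
Price-level factor over 4 years: (1 + 3.05%)^4 ≈ 1.1276958559.
The maturity value deflated by that factor is the answer in today's purchasing power.

C$617,270.62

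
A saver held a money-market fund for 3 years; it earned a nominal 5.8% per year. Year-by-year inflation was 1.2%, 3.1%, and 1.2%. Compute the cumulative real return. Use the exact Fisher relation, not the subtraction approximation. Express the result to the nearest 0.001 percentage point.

Cumulative inflation factor: 1.012 × 1.031 × 1.012 ≈ 1.05589.
Nominal growth factor: 1.18429. Real growth factor = 1.18429 / 1.05589 ≈ 1.12160.
Total real return ≈ 12.1598%.

12.160%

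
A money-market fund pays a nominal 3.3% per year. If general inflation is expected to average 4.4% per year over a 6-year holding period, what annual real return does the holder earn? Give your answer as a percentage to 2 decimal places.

With constant rates the annual real return is the same each year: (1+3.3%)/(1+4.4%) − 1 = -0.01054.

-1.05%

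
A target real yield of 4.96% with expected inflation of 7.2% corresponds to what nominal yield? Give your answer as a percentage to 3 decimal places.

By the Fisher equation, 1 + r_nom = (1 + 4.96%)(1 + 7.2%) = 1.0496 × 1.072 = 1.1251712.
So r_nom = 12.51712%.

12.517%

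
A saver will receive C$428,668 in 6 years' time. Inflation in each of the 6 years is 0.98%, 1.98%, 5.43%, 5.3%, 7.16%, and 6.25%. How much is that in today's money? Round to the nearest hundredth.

Price-level factor over 6 years: 1.0098 × 1.0198 × 1.0543 × 1.053 × 1.0716 × 1.0625 ≈ 1.3016810888.
Purchasing power today: C$428,668 divided by that factor.

C$329,318.76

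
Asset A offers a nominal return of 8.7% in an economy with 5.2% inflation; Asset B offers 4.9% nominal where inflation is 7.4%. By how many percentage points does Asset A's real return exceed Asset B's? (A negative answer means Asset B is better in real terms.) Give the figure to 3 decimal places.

Asset A real return: 1.087/1.052 − 1 = 3.3270%.
Asset B real return: 1.049/1.074 − 1 = -2.3277%.
Difference: 3.3270 − (-2.3277) = 5.6547 pp.

5.655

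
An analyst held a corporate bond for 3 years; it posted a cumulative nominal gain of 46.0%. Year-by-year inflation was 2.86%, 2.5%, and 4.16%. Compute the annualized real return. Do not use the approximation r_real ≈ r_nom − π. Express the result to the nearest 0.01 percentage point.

9.96%

Cumulative inflation factor: 1.0286 × 1.025 × 1.0416 ≈ 1.09817.
Nominal growth factor: 1.46000. Real growth factor = 1.46000 / 1.09817 ≈ 1.32948.
Annualized: 1.32948^(1/3) − 1 ≈ 0.09958.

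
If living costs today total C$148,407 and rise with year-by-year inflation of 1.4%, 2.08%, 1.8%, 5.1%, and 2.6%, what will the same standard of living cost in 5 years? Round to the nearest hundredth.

C$168,628.45

Cumulative price-level factor: 1.014 × 1.0208 × 1.018 × 1.051 × 1.026 ≈ 1.1362567369.
Multiplying C$148,407 by the price-level factor gives the future nominal sum.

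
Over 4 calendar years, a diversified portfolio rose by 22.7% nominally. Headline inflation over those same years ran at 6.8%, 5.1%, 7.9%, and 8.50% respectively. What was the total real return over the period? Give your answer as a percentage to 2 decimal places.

-6.63%

Cumulative inflation factor: 1.068 × 1.051 × 1.079 × 1.0850 ≈ 1.31409.
Nominal growth factor: 1.22700. Real growth factor = 1.22700 / 1.31409 ≈ 0.93373.
Total real return ≈ -6.6274%.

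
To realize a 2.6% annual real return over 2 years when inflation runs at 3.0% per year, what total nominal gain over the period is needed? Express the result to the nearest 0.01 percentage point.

11.68%

Required annual nominal rate: (1+2.6%)(1+3.0%) − 1 = 5.678%.
Cumulative over 2 years: (1 + 0.05678)^2 − 1 ≈ 0.11678.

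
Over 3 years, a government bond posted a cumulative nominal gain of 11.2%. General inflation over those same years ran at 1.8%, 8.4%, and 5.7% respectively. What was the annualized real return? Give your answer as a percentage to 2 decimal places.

-1.58%

Cumulative inflation factor: 1.018 × 1.084 × 1.057 ≈ 1.16641.
Nominal growth factor: 1.11200. Real growth factor = 1.11200 / 1.16641 ≈ 0.95335.
Annualized: 0.95335^(1/3) − 1 ≈ -0.01580.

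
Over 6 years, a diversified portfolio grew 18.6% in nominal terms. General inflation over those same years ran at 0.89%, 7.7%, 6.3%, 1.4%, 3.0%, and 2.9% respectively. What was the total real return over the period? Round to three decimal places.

-4.457%

Cumulative inflation factor: 1.0089 × 1.077 × 1.063 × 1.014 × 1.030 × 1.029 ≈ 1.24133.
Nominal growth factor: 1.18600. Real growth factor = 1.18600 / 1.24133 ≈ 0.95543.
Total real return ≈ -4.4574%.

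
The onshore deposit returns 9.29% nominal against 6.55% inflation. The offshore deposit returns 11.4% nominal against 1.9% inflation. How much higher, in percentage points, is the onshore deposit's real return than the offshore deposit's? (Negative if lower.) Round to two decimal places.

The onshore deposit real return: 1.0929/1.0655 − 1 = 2.572%.
The offshore deposit real return: 1.114/1.019 − 1 = 9.323%.
Difference: 2.572 − 9.323 = -6.751 pp.

-6.75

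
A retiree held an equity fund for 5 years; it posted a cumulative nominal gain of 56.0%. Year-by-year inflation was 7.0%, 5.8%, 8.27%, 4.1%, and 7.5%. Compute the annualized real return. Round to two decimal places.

2.61%

Cumulative inflation factor: 1.070 × 1.058 × 1.0827 × 1.041 × 1.075 ≈ 1.37163.
Nominal growth factor: 1.56000. Real growth factor = 1.56000 / 1.37163 ≈ 1.13733.
Annualized: 1.13733^(1/5) − 1 ≈ 0.02607.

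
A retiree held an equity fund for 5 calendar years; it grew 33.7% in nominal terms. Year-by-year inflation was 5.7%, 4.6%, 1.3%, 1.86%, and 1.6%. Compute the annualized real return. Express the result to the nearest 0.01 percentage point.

2.90%

Cumulative inflation factor: 1.057 × 1.046 × 1.013 × 1.0186 × 1.016 ≈ 1.15908.
Nominal growth factor: 1.33700. Real growth factor = 1.33700 / 1.15908 ≈ 1.15350.
Annualized: 1.15350^(1/5) − 1 ≈ 0.02897.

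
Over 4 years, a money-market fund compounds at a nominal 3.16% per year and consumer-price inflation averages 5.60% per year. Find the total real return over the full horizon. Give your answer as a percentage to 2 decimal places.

-8.93%

The annual real rate is (1+3.16%)/(1+5.60%) − 1 = -2.3106%.
Compounded over 4 years: (1 + -0.023106)^4 − 1 ≈ -0.08927.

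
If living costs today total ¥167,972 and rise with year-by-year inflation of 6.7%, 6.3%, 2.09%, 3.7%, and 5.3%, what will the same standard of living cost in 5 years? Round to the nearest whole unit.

¥212,386

Cumulative price-level factor: 1.067 × 1.063 × 1.0209 × 1.037 × 1.053 ≈ 1.2644102719.
Multiplying ¥167,972 by the price-level factor gives the future nominal sum.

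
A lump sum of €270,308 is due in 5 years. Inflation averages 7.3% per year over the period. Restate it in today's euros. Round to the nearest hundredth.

Price-level factor over 5 years: (1 + 7.3%)^5 ≈ 1.4223242343.
Purchasing power today: €270,308 divided by that factor.

€190,046.68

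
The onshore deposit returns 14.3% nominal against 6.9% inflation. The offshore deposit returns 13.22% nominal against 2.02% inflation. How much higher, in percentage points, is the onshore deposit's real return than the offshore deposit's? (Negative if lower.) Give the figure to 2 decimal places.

-4.06

The onshore deposit real return: 1.143/1.069 − 1 = 6.922%.
The offshore deposit real return: 1.1322/1.0202 − 1 = 10.978%.
Difference: 6.922 − 10.978 = -4.056 pp.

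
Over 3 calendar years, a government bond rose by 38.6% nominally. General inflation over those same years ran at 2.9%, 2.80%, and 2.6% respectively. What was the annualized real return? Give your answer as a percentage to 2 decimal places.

8.49%

Cumulative inflation factor: 1.029 × 1.0280 × 1.026 ≈ 1.08532.
Nominal growth factor: 1.38600. Real growth factor = 1.38600 / 1.08532 ≈ 1.27705.
Annualized: 1.27705^(1/3) − 1 ≈ 0.08493.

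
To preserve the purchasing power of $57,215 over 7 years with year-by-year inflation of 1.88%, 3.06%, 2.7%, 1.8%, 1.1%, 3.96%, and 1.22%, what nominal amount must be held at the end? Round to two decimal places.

Cumulative price-level factor: 1.0188 × 1.0306 × 1.027 × 1.018 × 1.011 × 1.0396 × 1.0122 ≈ 1.1678338397.
Multiplying $57,215 by the price-level factor gives the future nominal sum.

$66,817.61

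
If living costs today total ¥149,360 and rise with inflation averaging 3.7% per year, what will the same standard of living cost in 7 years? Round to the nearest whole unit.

¥192,613

Cumulative price-level factor: (1+3.7%)^7 ≈ 1.2895889249.
The nominal amount required is ¥149,360 scaled up by that factor.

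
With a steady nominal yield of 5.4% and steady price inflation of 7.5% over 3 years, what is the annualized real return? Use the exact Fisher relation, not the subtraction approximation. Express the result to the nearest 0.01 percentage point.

-1.95%

With constant rates the annual real return is the same each year: (1+5.4%)/(1+7.5%) − 1 = -0.01953.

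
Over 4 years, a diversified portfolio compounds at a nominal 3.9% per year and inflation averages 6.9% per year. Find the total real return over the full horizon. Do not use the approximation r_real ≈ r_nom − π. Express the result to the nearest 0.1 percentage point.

-10.8%

The annual real rate is (1+3.9%)/(1+6.9%) − 1 = -2.8064%.
Compounded over 4 years: (1 + -0.028064)^4 − 1 ≈ -0.10762.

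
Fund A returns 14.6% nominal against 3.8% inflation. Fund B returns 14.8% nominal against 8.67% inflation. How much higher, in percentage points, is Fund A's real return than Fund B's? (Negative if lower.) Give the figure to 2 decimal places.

Fund A real return: 1.146/1.038 − 1 = 10.405%.
Fund B real return: 1.148/1.0867 − 1 = 5.641%.
Difference: 10.405 − 5.641 = 4.764 pp.

4.76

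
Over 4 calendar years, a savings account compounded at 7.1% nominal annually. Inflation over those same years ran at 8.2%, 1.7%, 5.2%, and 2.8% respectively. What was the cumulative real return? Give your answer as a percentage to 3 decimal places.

Cumulative inflation factor: 1.082 × 1.017 × 1.052 × 1.028 ≈ 1.19003.
Nominal growth factor: 1.31570. Real growth factor = 1.31570 / 1.19003 ≈ 1.10561.
Total real return ≈ 10.5607%.

10.561%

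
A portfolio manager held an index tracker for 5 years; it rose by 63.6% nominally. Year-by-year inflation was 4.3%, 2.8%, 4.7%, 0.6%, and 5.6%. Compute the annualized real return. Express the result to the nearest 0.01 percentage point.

Cumulative inflation factor: 1.043 × 1.028 × 1.047 × 1.006 × 1.056 ≈ 1.19258.
Nominal growth factor: 1.63600. Real growth factor = 1.63600 / 1.19258 ≈ 1.37182.
Annualized: 1.37182^(1/5) − 1 ≈ 0.06527.

6.53%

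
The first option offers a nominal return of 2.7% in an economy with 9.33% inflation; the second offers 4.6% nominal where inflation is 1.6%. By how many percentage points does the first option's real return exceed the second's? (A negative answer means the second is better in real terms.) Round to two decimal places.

The first option real return: 1.027/1.0933 − 1 = -6.064%.
The second real return: 1.046/1.016 − 1 = 2.953%.
Difference: -6.064 − 2.953 = -9.017 pp.

-9.02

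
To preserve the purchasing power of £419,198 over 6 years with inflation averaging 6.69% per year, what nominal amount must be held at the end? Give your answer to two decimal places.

£618,246.25

Cumulative price-level factor: (1+6.69%)^6 ≈ 1.4748311126.
The nominal amount required is £419,198 scaled up by that factor.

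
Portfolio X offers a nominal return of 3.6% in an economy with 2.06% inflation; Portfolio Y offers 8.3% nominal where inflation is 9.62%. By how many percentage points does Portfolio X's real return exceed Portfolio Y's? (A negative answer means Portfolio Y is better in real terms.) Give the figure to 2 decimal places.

2.71

Portfolio X real return: 1.036/1.0206 − 1 = 1.509%.
Portfolio Y real return: 1.083/1.0962 − 1 = -1.204%.
Difference: 1.509 − (-1.204) = 2.713 pp.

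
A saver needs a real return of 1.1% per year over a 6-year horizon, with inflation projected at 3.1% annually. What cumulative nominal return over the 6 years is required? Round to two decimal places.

Required annual nominal rate: (1+1.1%)(1+3.1%) − 1 = 4.2341%.
Cumulative over 6 years: (1 + 0.042341)^6 − 1 ≈ 0.28250.

28.25%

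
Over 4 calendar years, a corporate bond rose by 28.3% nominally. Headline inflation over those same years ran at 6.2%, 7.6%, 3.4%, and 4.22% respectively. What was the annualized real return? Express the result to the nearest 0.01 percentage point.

1.03%

Cumulative inflation factor: 1.062 × 1.076 × 1.034 × 1.0422 ≈ 1.23143.
Nominal growth factor: 1.28300. Real growth factor = 1.28300 / 1.23143 ≈ 1.04188.
Annualized: 1.04188^(1/4) − 1 ≈ 0.01031.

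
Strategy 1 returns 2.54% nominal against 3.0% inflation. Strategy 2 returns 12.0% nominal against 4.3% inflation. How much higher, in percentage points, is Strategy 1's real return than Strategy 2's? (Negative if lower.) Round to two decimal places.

Strategy 1 real return: 1.0254/1.030 − 1 = -0.447%.
Strategy 2 real return: 1.120/1.043 − 1 = 7.383%.
Difference: -0.447 − 7.383 = -7.830 pp.

-7.83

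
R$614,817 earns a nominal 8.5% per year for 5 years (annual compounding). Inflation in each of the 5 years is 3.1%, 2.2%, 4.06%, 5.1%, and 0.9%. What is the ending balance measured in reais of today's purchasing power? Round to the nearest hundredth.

Nominal value at maturity: R$614,817 × (1 + 8.5%)^5 ≈ R$924,473.70.
Price-level factor over 5 years: 1.031 × 1.022 × 1.0406 × 1.051 × 1.009 ≈ 1.1627524544.
Dividing the nominal maturity value by the price-level factor gives the value in today's money.

R$795,073.53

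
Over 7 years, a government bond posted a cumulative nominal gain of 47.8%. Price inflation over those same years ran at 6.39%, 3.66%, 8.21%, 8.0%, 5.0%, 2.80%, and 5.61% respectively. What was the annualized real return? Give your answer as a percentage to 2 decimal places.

0.09%

Cumulative inflation factor: 1.0639 × 1.0366 × 1.0821 × 1.080 × 1.050 × 1.0280 × 1.0561 ≈ 1.46923.
Nominal growth factor: 1.47800. Real growth factor = 1.47800 / 1.46923 ≈ 1.00597.
Annualized: 1.00597^(1/7) − 1 ≈ 0.00085.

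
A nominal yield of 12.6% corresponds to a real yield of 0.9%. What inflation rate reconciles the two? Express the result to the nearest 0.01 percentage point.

11.60%

From (1+r_nom) = (1+r_real)(1+π), we get 1+π = (1 + 12.6%)/(1 + 0.9%) = 1.126/1.009 ≈ 1.11596.
So π ≈ 11.5956%.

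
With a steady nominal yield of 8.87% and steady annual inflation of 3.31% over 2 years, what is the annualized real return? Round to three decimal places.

With constant rates the annual real return is the same each year: (1+8.87%)/(1+3.31%) − 1 = 0.05382.

5.382%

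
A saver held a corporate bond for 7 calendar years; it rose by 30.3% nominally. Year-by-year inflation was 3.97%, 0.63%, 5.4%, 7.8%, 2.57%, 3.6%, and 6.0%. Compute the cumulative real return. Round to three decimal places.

Cumulative inflation factor: 1.0397 × 1.0063 × 1.054 × 1.078 × 1.0257 × 1.036 × 1.060 ≈ 1.33900.
Nominal growth factor: 1.30300. Real growth factor = 1.30300 / 1.33900 ≈ 0.97311.
Total real return ≈ -2.6886%.

-2.689%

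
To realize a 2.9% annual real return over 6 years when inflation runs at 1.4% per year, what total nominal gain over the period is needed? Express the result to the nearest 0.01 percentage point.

Required annual nominal rate: (1+2.9%)(1+1.4%) − 1 = 4.3406%.
Cumulative over 6 years: (1 + 0.043406)^6 − 1 ≈ 0.29039.

29.04%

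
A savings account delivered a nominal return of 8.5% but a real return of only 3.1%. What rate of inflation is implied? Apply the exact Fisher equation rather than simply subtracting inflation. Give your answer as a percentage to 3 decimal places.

5.238%

From (1+r_nom) = (1+r_real)(1+π), we get 1+π = (1 + 8.5%)/(1 + 3.1%) = 1.085/1.031 ≈ 1.05238.
So π ≈ 5.2376%.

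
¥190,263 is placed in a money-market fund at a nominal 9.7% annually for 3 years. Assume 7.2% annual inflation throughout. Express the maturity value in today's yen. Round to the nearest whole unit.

Nominal value at maturity: ¥190,263 × (1 + 9.7%)^3 ≈ ¥251,174.
Price-level factor over 3 years: (1 + 7.2%)^3 = 1.231925248.
Dividing the nominal maturity value by the price-level factor gives the value in today's money.

¥203,887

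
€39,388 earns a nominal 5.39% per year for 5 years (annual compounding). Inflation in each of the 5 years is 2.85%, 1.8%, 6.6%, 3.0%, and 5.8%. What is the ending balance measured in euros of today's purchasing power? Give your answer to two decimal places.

€42,104.53

Nominal value at maturity: €39,388 × (1 + 5.39%)^5 ≈ €51,210.73.
Price-level factor over 5 years: 1.0285 × 1.018 × 1.066 × 1.030 × 1.058 ≈ 1.2162760951.
The maturity value deflated by that factor is the answer in today's purchasing power.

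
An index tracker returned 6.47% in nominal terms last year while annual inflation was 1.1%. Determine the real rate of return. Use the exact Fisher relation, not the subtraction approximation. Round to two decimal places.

5.31%

Real return via the Fisher equation: (1 + 6.47%)/(1 + 1.1%) − 1 = 1.0647/1.011 − 1 ≈ 0.05312.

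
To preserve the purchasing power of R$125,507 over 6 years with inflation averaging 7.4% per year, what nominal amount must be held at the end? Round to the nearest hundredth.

Cumulative price-level factor: (1+7.4%)^6 ≈ 1.5347077569.
The nominal amount required is R$125,507 scaled up by that factor.

R$192,616.57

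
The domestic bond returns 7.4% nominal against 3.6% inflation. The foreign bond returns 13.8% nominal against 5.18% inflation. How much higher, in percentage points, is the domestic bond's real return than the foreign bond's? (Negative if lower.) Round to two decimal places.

The domestic bond real return: 1.074/1.036 − 1 = 3.668%.
The foreign bond real return: 1.138/1.0518 − 1 = 8.195%.
Difference: 3.668 − 8.195 = -4.527 pp.

-4.53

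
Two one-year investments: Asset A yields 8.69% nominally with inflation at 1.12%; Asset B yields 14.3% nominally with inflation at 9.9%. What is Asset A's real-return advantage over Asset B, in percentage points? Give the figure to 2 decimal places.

3.48

Asset A real return: 1.0869/1.0112 − 1 = 7.486%.
Asset B real return: 1.143/1.099 − 1 = 4.004%.
Difference: 7.486 − 4.004 = 3.482 pp.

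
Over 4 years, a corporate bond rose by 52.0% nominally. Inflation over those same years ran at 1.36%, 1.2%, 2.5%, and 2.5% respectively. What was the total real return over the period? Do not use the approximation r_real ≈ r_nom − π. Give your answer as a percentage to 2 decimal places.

Cumulative inflation factor: 1.0136 × 1.012 × 1.025 × 1.025 ≈ 1.07769.
Nominal growth factor: 1.52000. Real growth factor = 1.52000 / 1.07769 ≈ 1.41042.
Total real return ≈ 41.0421%.

41.04%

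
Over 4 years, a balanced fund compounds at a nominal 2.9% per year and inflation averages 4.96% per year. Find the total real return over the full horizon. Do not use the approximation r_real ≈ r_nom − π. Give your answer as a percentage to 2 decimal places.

-7.62%

The annual real rate is (1+2.9%)/(1+4.96%) − 1 = -1.9627%.
Compounded over 4 years: (1 + -0.019627)^4 − 1 ≈ -0.07622.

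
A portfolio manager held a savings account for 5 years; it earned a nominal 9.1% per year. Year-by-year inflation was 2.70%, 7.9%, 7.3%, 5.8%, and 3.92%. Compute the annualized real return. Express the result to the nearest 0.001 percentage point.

3.407%

Cumulative inflation factor: 1.0270 × 1.079 × 1.073 × 1.058 × 1.0392 ≈ 1.30730.
Nominal growth factor: 1.54569. Real growth factor = 1.54569 / 1.30730 ≈ 1.18235.
Annualized: 1.18235^(1/5) − 1 ≈ 0.03407.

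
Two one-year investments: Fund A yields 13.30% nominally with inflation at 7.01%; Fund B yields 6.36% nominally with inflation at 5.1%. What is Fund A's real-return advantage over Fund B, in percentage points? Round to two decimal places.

Fund A real return: 1.1330/1.0701 − 1 = 5.878%.
Fund B real return: 1.0636/1.051 − 1 = 1.199%.
Difference: 5.878 − 1.199 = 4.679 pp.

4.68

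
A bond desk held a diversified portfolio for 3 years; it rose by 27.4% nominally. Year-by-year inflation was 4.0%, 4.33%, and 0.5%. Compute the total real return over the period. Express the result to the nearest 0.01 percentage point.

16.83%

Cumulative inflation factor: 1.040 × 1.0433 × 1.005 ≈ 1.09046.
Nominal growth factor: 1.27400. Real growth factor = 1.27400 / 1.09046 ≈ 1.16832.
Total real return ≈ 16.8317%.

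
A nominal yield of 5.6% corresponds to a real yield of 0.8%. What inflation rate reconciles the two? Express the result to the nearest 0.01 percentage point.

4.76%

From (1+r_nom) = (1+r_real)(1+π), we get 1+π = (1 + 5.6%)/(1 + 0.8%) = 1.056/1.008 ≈ 1.04762.
So π ≈ 4.7619%.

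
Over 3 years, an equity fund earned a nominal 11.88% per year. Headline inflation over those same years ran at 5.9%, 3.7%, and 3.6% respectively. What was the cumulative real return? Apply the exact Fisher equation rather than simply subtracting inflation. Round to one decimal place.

23.1%

Cumulative inflation factor: 1.059 × 1.037 × 1.036 ≈ 1.13772.
Nominal growth factor: 1.40042. Real growth factor = 1.40042 / 1.13772 ≈ 1.23090.
Total real return ≈ 23.0900%.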